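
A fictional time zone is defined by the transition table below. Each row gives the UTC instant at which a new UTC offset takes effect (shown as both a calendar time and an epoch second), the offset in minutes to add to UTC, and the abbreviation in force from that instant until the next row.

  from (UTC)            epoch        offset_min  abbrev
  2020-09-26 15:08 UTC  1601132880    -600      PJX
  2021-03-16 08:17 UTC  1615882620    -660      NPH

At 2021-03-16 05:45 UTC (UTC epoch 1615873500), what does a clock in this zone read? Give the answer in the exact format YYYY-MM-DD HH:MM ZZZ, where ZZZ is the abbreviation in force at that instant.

Query: 2021-03-16 05:45 UTC
Rule 1/2 (PJX, -10:00): 2020-09-26 15:08 UTC ≤ query < 2021-03-16 08:17 UTC
5·60 + 45 - 600 = -255 min
-255 = -1·1440 + 1185; 1185 = 19·60 + 45 → 19:45, 2021-03-16 - 1 day = 2021-03-15
→ 2021-03-15 19:45 PJX

2021-03-15 19:45 PJX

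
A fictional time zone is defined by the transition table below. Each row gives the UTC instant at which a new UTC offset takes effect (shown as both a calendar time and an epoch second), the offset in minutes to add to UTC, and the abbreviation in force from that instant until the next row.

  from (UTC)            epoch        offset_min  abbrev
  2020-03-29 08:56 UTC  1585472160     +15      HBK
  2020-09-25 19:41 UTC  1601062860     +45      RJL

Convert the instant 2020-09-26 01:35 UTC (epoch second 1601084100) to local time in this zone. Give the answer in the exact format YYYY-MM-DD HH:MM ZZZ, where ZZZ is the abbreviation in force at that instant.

2020-09-26 02:20 RJL

Query: 2020-09-26 01:35 UTC
Rule 2/2 (RJL, +00:45): 2020-09-25 19:41 UTC ≤ query < +∞
1·60 + 35 + 45 = 140 min
140 = 0·1440 + 140; 140 = 2·60 + 20 → 02:20, same day
→ 2020-09-26 02:20 RJL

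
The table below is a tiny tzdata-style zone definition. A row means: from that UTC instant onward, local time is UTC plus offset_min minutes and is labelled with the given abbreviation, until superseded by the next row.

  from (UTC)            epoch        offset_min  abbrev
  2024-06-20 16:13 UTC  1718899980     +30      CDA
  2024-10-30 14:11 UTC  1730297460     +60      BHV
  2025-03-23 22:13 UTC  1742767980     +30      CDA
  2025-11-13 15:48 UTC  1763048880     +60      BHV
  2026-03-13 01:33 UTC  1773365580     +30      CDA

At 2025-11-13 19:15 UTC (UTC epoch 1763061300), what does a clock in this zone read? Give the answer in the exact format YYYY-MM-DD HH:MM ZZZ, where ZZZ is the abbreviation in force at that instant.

2025-11-13 20:15 BHV

Query: 2025-11-13 19:15 UTC
Rule 4/5 (BHV, +01:00): 2025-11-13 15:48 UTC ≤ query < 2026-03-13 01:33 UTC
19·60 + 15 + 60 = 1215 min
1215 = 0·1440 + 1215; 1215 = 20·60 + 15 → 20:15, same day
→ 2025-11-13 20:15 BHV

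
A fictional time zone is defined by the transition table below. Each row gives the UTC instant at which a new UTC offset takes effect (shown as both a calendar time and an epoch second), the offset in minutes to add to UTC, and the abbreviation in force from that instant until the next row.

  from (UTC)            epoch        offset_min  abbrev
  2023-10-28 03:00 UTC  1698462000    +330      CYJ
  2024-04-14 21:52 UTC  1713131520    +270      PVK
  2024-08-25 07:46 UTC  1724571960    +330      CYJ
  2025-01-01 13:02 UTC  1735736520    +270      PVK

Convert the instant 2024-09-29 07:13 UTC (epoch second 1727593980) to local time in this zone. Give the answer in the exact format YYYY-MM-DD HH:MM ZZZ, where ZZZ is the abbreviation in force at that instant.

Query: 2024-09-29 07:13 UTC
Rule 3/4 (CYJ, +05:30): 2024-08-25 07:46 UTC ≤ query < 2025-01-01 13:02 UTC
7·60 + 13 + 330 = 763 min
763 = 0·1440 + 763; 763 = 12·60 + 43 → 12:43, same day
→ 2024-09-29 12:43 CYJ

2024-09-29 12:43 CYJ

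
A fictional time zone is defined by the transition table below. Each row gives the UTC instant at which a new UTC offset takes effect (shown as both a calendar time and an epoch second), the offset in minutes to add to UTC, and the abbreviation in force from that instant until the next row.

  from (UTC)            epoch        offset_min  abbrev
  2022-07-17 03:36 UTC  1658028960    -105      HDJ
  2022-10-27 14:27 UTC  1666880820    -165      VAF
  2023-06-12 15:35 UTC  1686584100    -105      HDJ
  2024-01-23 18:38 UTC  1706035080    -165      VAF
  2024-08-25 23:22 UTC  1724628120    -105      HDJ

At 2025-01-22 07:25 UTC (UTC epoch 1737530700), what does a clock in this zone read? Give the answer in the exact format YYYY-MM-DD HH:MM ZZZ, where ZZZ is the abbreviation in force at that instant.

2025-01-22 05:40 HDJ

Query: 2025-01-22 07:25 UTC
Rule 5/5 (HDJ, -01:45): 2024-08-25 23:22 UTC ≤ query < +∞
7·60 + 25 - 105 = 340 min
340 = 0·1440 + 340; 340 = 5·60 + 40 → 05:40, same day
→ 2025-01-22 05:40 HDJ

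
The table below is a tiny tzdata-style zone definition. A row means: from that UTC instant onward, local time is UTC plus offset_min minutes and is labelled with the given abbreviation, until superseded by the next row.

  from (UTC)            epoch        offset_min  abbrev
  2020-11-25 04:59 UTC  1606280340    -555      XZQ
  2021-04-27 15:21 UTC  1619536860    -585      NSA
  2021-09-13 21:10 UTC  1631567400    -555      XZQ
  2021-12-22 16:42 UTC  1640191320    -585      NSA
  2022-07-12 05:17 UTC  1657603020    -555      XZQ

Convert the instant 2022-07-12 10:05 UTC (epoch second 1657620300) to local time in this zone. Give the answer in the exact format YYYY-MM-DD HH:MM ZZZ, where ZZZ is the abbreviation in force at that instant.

Query: 2022-07-12 10:05 UTC
Rule 5/5 (XZQ, -09:15): 2022-07-12 05:17 UTC ≤ query < +∞
10·60 + 5 - 555 = 50 min
50 = 0·1440 + 50; 50 = 0·60 + 50 → 00:50, same day
→ 2022-07-12 00:50 XZQ

2022-07-12 00:50 XZQ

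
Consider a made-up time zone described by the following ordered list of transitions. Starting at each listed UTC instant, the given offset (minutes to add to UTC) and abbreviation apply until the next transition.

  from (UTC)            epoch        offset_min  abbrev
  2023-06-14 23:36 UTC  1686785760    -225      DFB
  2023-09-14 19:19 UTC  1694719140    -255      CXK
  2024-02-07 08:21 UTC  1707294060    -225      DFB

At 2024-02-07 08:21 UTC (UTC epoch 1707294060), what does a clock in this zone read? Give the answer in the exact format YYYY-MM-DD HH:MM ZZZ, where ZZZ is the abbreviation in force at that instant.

Query: 2024-02-07 08:21 UTC
Rule 3/3 (DFB, -03:45): 2024-02-07 08:21 UTC ≤ query < +∞
8·60 + 21 - 225 = 276 min
276 = 0·1440 + 276; 276 = 4·60 + 36 → 04:36, same day
→ 2024-02-07 04:36 DFB

2024-02-07 04:36 DFB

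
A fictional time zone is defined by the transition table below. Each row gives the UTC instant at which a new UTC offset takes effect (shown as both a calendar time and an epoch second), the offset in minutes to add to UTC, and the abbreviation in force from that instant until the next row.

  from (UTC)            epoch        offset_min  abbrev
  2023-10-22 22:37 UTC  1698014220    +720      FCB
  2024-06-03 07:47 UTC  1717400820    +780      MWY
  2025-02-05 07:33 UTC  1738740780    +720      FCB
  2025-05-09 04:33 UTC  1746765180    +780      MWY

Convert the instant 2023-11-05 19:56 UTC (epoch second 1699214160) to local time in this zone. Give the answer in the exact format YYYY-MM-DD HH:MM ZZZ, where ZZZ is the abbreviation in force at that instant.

2023-11-06 07:56 FCB

Query: 2023-11-05 19:56 UTC
Rule 1/4 (FCB, +12:00): 2023-10-22 22:37 UTC ≤ query < 2024-06-03 07:47 UTC
19·60 + 56 + 720 = 1916 min
1916 = 1·1440 + 476; 476 = 7·60 + 56 → 07:56, 2023-11-05 + 1 day = 2023-11-06
→ 2023-11-06 07:56 FCB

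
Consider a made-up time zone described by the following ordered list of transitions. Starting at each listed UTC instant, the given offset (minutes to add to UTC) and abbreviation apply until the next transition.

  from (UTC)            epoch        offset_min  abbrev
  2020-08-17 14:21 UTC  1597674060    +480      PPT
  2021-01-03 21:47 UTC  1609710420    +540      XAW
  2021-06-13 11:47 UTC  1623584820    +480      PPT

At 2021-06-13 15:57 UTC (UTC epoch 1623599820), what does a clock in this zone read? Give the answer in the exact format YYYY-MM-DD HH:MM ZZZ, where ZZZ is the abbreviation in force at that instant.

Query: 2021-06-13 15:57 UTC
Rule 3/3 (PPT, +08:00): 2021-06-13 11:47 UTC ≤ query < +∞
15·60 + 57 + 480 = 1437 min
1437 = 0·1440 + 1437; 1437 = 23·60 + 57 → 23:57, same day
→ 2021-06-13 23:57 PPT

2021-06-13 23:57 PPT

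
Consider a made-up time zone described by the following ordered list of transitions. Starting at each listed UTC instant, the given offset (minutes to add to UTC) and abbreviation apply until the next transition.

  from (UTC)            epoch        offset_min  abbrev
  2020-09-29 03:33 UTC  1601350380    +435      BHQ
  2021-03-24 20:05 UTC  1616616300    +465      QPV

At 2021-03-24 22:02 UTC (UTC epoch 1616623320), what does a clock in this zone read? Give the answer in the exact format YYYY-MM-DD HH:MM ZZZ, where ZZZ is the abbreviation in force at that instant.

Query: 2021-03-24 22:02 UTC
Rule 2/2 (QPV, +07:45): 2021-03-24 20:05 UTC ≤ query < +∞
22·60 + 2 + 465 = 1787 min
1787 = 1·1440 + 347; 347 = 5·60 + 47 → 05:47, 2021-03-24 + 1 day = 2021-03-25
→ 2021-03-25 05:47 QPV

2021-03-25 05:47 QPV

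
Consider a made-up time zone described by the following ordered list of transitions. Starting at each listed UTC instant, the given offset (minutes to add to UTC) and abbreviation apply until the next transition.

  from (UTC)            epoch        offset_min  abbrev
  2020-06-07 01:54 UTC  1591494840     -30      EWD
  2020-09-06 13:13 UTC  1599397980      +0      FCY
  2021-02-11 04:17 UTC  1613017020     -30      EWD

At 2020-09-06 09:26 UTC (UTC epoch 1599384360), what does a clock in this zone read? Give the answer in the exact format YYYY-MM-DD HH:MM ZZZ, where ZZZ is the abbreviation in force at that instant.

2020-09-06 08:56 EWD

Query: 2020-09-06 09:26 UTC
Rule 1/3 (EWD, -00:30): 2020-06-07 01:54 UTC ≤ query < 2020-09-06 13:13 UTC
9·60 + 26 - 30 = 536 min
536 = 0·1440 + 536; 536 = 8·60 + 56 → 08:56, same day
→ 2020-09-06 08:56 EWD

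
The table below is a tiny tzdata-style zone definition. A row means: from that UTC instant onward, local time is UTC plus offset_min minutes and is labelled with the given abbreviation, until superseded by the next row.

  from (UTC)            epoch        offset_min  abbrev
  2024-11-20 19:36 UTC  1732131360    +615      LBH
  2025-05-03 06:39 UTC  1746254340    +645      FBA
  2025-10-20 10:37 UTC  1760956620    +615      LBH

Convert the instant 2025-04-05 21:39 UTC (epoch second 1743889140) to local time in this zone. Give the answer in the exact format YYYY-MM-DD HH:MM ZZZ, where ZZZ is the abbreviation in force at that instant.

Query: 2025-04-05 21:39 UTC
Rule 1/3 (LBH, +10:15): 2024-11-20 19:36 UTC ≤ query < 2025-05-03 06:39 UTC
21·60 + 39 + 615 = 1914 min
1914 = 1·1440 + 474; 474 = 7·60 + 54 → 07:54, 2025-04-05 + 1 day = 2025-04-06
→ 2025-04-06 07:54 LBH

2025-04-06 07:54 LBH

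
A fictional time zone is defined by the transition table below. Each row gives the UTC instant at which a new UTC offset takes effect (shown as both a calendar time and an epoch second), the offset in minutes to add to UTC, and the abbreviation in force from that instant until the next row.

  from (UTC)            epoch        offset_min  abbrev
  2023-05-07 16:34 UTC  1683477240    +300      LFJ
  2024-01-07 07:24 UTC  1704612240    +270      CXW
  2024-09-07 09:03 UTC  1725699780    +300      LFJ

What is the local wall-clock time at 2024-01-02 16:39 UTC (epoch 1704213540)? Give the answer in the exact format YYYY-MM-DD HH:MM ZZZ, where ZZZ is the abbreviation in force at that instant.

2024-01-02 21:39 LFJ

Query: 2024-01-02 16:39 UTC
Rule 1/3 (LFJ, +05:00): 2023-05-07 16:34 UTC ≤ query < 2024-01-07 07:24 UTC
16·60 + 39 + 300 = 1299 min
1299 = 0·1440 + 1299; 1299 = 21·60 + 39 → 21:39, same day
→ 2024-01-02 21:39 LFJ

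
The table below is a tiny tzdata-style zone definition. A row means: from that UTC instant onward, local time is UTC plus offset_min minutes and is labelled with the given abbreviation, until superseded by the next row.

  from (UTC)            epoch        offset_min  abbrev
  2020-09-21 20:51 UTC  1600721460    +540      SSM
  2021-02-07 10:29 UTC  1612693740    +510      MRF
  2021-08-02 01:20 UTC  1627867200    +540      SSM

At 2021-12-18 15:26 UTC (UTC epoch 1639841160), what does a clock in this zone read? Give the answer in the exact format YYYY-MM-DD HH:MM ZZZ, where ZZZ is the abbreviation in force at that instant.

Query: 2021-12-18 15:26 UTC
Rule 3/3 (SSM, +09:00): 2021-08-02 01:20 UTC ≤ query < +∞
15·60 + 26 + 540 = 1466 min
1466 = 1·1440 + 26; 26 = 0·60 + 26 → 00:26, 2021-12-18 + 1 day = 2021-12-19
→ 2021-12-19 00:26 SSM

2021-12-19 00:26 SSM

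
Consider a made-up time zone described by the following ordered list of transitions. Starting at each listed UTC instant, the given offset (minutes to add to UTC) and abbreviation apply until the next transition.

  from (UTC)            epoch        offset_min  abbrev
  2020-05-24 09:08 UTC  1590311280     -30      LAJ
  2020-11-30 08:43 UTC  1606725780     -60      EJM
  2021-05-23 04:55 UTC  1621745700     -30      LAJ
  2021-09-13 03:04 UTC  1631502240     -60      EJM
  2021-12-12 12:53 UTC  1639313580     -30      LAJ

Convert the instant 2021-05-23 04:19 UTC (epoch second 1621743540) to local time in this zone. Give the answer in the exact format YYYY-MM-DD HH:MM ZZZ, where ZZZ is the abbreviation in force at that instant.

Query: 2021-05-23 04:19 UTC
Rule 2/5 (EJM, -01:00): 2020-11-30 08:43 UTC ≤ query < 2021-05-23 04:55 UTC
4·60 + 19 - 60 = 199 min
199 = 0·1440 + 199; 199 = 3·60 + 19 → 03:19, same day
→ 2021-05-23 03:19 EJM

2021-05-23 03:19 EJM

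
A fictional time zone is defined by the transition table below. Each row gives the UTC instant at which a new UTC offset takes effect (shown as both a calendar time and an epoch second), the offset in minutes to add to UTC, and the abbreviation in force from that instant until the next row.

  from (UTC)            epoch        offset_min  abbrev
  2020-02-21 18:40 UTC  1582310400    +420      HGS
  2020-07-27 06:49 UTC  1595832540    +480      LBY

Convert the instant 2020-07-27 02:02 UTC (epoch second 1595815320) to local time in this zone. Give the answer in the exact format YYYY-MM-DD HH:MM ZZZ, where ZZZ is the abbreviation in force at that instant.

2020-07-27 09:02 HGS

Query: 2020-07-27 02:02 UTC
Rule 1/2 (HGS, +07:00): 2020-02-21 18:40 UTC ≤ query < 2020-07-27 06:49 UTC
2·60 + 2 + 420 = 542 min
542 = 0·1440 + 542; 542 = 9·60 + 2 → 09:02, same day
→ 2020-07-27 09:02 HGS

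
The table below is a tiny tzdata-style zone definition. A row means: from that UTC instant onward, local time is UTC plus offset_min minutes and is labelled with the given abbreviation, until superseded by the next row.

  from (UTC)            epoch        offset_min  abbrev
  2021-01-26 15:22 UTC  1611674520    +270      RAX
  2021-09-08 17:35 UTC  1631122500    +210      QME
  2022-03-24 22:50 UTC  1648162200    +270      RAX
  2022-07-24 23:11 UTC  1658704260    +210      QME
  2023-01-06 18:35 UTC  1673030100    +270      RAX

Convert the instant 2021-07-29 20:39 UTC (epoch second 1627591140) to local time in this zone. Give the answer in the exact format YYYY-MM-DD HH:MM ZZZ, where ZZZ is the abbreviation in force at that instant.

Query: 2021-07-29 20:39 UTC
Rule 1/5 (RAX, +04:30): 2021-01-26 15:22 UTC ≤ query < 2021-09-08 17:35 UTC
20·60 + 39 + 270 = 1509 min
1509 = 1·1440 + 69; 69 = 1·60 + 9 → 01:09, 2021-07-29 + 1 day = 2021-07-30
→ 2021-07-30 01:09 RAX

2021-07-30 01:09 RAX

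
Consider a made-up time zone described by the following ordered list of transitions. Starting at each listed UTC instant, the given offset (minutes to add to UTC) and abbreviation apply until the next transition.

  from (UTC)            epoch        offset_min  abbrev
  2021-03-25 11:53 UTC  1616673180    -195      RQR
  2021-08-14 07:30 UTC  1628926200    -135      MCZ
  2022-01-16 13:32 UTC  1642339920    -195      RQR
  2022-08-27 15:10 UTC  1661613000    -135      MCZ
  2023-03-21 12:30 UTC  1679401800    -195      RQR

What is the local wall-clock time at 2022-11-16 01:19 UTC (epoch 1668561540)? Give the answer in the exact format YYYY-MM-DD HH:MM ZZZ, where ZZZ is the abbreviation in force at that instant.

2022-11-15 23:04 MCZ

Query: 2022-11-16 01:19 UTC
Rule 4/5 (MCZ, -02:15): 2022-08-27 15:10 UTC ≤ query < 2023-03-21 12:30 UTC
1·60 + 19 - 135 = -56 min
-56 = -1·1440 + 1384; 1384 = 23·60 + 4 → 23:04, 2022-11-16 - 1 day = 2022-11-15
→ 2022-11-15 23:04 MCZ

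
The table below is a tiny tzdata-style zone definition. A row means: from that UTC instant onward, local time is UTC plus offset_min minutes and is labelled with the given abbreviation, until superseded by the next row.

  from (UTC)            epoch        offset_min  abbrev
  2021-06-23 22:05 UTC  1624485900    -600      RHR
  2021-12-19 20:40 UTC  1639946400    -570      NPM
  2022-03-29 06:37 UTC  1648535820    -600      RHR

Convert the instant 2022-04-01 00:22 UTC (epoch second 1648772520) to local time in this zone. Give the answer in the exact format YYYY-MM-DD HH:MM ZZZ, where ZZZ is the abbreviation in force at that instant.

Query: 2022-04-01 00:22 UTC
Rule 3/3 (RHR, -10:00): 2022-03-29 06:37 UTC ≤ query < +∞
0·60 + 22 - 600 = -578 min
-578 = -1·1440 + 862; 862 = 14·60 + 22 → 14:22, 2022-04-01 - 1 day = 2022-03-31
→ 2022-03-31 14:22 RHR

2022-03-31 14:22 RHR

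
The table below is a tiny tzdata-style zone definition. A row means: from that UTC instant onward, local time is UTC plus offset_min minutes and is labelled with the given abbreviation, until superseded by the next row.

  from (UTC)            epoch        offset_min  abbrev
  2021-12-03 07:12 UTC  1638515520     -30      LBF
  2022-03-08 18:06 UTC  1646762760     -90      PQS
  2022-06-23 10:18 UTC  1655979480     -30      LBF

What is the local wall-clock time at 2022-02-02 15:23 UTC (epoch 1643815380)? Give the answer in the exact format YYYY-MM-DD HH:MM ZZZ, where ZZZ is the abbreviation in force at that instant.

2022-02-02 14:53 LBF

Query: 2022-02-02 15:23 UTC
Rule 1/3 (LBF, -00:30): 2021-12-03 07:12 UTC ≤ query < 2022-03-08 18:06 UTC
15·60 + 23 - 30 = 893 min
893 = 0·1440 + 893; 893 = 14·60 + 53 → 14:53, same day
→ 2022-02-02 14:53 LBF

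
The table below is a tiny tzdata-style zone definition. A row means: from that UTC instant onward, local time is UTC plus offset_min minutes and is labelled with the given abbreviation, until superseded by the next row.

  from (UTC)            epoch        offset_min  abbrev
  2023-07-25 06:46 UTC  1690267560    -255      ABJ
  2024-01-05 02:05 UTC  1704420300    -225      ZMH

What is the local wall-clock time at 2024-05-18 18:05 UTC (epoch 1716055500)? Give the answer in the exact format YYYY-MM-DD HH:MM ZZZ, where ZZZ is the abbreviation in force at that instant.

Query: 2024-05-18 18:05 UTC
Rule 2/2 (ZMH, -03:45): 2024-01-05 02:05 UTC ≤ query < +∞
18·60 + 5 - 225 = 860 min
860 = 0·1440 + 860; 860 = 14·60 + 20 → 14:20, same day
→ 2024-05-18 14:20 ZMH

2024-05-18 14:20 ZMH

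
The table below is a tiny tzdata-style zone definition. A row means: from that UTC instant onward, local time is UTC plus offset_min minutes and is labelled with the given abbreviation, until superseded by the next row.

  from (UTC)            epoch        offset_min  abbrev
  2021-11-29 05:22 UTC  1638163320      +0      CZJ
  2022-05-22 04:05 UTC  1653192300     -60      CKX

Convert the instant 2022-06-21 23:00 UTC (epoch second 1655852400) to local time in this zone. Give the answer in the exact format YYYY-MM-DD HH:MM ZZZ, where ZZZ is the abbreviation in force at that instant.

Query: 2022-06-21 23:00 UTC
Rule 2/2 (CKX, -01:00): 2022-05-22 04:05 UTC ≤ query < +∞
23·60 + 0 - 60 = 1320 min
1320 = 0·1440 + 1320; 1320 = 22·60 + 0 → 22:00, same day
→ 2022-06-21 22:00 CKX

2022-06-21 22:00 CKX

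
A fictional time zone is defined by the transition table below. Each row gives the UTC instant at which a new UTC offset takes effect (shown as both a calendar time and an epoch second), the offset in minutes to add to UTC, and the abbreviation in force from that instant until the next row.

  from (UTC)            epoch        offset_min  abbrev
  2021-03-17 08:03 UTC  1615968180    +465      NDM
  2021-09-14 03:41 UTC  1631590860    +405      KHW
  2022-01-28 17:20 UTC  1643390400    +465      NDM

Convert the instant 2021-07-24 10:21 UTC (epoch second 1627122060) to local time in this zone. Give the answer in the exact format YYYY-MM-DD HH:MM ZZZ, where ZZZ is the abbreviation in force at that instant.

2021-07-24 18:06 NDM

Query: 2021-07-24 10:21 UTC
Rule 1/3 (NDM, +07:45): 2021-03-17 08:03 UTC ≤ query < 2021-09-14 03:41 UTC
10·60 + 21 + 465 = 1086 min
1086 = 0·1440 + 1086; 1086 = 18·60 + 6 → 18:06, same day
→ 2021-07-24 18:06 NDM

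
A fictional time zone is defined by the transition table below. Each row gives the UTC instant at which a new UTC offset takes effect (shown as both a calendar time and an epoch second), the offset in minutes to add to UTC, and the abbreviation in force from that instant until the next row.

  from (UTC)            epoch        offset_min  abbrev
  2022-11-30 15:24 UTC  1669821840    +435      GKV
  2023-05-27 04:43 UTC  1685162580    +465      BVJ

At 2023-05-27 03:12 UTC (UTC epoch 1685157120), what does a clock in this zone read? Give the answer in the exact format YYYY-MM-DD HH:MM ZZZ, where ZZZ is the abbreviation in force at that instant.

Query: 2023-05-27 03:12 UTC
Rule 1/2 (GKV, +07:15): 2022-11-30 15:24 UTC ≤ query < 2023-05-27 04:43 UTC
3·60 + 12 + 435 = 627 min
627 = 0·1440 + 627; 627 = 10·60 + 27 → 10:27, same day
→ 2023-05-27 10:27 GKV

2023-05-27 10:27 GKV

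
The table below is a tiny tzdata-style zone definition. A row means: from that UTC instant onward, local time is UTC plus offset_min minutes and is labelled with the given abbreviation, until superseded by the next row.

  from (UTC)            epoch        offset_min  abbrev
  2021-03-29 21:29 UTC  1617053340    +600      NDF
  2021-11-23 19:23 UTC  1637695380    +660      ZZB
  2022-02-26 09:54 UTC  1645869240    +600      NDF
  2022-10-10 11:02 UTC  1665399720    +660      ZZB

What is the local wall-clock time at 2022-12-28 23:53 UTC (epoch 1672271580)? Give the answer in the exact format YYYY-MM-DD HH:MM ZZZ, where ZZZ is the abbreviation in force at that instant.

2022-12-29 10:53 ZZB

Query: 2022-12-28 23:53 UTC
Rule 4/4 (ZZB, +11:00): 2022-10-10 11:02 UTC ≤ query < +∞
23·60 + 53 + 660 = 2093 min
2093 = 1·1440 + 653; 653 = 10·60 + 53 → 10:53, 2022-12-28 + 1 day = 2022-12-29
→ 2022-12-29 10:53 ZZB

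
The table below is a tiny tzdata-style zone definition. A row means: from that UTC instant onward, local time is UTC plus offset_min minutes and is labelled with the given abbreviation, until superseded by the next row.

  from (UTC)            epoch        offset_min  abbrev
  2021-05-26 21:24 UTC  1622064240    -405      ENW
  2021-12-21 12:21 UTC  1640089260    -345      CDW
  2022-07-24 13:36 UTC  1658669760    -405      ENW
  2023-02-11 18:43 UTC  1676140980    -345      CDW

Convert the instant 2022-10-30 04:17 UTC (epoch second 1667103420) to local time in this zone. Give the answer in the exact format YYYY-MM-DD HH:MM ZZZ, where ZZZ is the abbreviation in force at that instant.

Query: 2022-10-30 04:17 UTC
Rule 3/4 (ENW, -06:45): 2022-07-24 13:36 UTC ≤ query < 2023-02-11 18:43 UTC
4·60 + 17 - 405 = -148 min
-148 = -1·1440 + 1292; 1292 = 21·60 + 32 → 21:32, 2022-10-30 - 1 day = 2022-10-29
→ 2022-10-29 21:32 ENW

2022-10-29 21:32 ENW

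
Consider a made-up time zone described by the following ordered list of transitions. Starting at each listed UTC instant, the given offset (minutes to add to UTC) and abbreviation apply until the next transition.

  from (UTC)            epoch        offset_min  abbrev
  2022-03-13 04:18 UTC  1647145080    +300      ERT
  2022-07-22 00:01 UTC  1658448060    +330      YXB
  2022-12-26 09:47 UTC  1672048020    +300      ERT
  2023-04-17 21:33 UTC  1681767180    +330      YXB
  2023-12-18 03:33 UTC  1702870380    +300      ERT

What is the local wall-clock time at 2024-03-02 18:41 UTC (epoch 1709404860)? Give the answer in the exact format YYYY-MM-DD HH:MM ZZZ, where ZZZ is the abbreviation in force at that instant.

Query: 2024-03-02 18:41 UTC
Rule 5/5 (ERT, +05:00): 2023-12-18 03:33 UTC ≤ query < +∞
18·60 + 41 + 300 = 1421 min
1421 = 0·1440 + 1421; 1421 = 23·60 + 41 → 23:41, same day
→ 2024-03-02 23:41 ERT

2024-03-02 23:41 ERT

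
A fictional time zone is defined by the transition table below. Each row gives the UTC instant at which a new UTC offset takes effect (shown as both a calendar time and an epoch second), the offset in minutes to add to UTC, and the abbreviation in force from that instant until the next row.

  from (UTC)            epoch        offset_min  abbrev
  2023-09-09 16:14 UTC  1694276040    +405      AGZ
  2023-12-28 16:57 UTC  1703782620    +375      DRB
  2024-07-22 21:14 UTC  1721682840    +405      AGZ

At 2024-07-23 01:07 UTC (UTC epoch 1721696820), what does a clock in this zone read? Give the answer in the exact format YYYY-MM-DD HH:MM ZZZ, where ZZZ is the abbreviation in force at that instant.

2024-07-23 07:52 AGZ

Query: 2024-07-23 01:07 UTC
Rule 3/3 (AGZ, +06:45): 2024-07-22 21:14 UTC ≤ query < +∞
1·60 + 7 + 405 = 472 min
472 = 0·1440 + 472; 472 = 7·60 + 52 → 07:52, same day
→ 2024-07-23 07:52 AGZ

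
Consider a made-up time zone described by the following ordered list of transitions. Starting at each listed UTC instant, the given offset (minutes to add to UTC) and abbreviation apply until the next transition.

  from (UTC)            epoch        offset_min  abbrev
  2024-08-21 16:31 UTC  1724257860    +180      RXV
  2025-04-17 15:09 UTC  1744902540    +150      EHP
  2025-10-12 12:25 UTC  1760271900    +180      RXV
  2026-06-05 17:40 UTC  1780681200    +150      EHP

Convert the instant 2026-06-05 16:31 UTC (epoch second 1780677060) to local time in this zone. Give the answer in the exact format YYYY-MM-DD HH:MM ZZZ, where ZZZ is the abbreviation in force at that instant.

Query: 2026-06-05 16:31 UTC
Rule 3/4 (RXV, +03:00): 2025-10-12 12:25 UTC ≤ query < 2026-06-05 17:40 UTC
16·60 + 31 + 180 = 1171 min
1171 = 0·1440 + 1171; 1171 = 19·60 + 31 → 19:31, same day
→ 2026-06-05 19:31 RXV

2026-06-05 19:31 RXV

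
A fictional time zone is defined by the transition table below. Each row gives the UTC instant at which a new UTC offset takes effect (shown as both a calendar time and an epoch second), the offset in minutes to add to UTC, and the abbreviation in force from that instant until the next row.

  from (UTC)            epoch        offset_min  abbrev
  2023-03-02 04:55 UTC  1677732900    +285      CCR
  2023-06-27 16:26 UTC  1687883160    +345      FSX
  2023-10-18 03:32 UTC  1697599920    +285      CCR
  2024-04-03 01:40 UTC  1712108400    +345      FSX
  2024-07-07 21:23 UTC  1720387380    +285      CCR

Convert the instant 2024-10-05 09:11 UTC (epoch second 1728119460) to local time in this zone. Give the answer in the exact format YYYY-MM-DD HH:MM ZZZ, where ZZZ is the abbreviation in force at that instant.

2024-10-05 13:56 CCR

Query: 2024-10-05 09:11 UTC
Rule 5/5 (CCR, +04:45): 2024-07-07 21:23 UTC ≤ query < +∞
9·60 + 11 + 285 = 836 min
836 = 0·1440 + 836; 836 = 13·60 + 56 → 13:56, same day
→ 2024-10-05 13:56 CCR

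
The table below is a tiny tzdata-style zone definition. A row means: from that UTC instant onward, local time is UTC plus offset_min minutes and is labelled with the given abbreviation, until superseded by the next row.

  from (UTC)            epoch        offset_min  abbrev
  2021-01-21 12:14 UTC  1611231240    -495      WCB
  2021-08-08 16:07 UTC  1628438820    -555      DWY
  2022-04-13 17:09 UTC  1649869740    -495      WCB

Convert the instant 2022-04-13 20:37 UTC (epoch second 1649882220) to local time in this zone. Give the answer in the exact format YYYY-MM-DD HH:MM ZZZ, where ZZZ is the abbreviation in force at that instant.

2022-04-13 12:22 WCB

Query: 2022-04-13 20:37 UTC
Rule 3/3 (WCB, -08:15): 2022-04-13 17:09 UTC ≤ query < +∞
20·60 + 37 - 495 = 742 min
742 = 0·1440 + 742; 742 = 12·60 + 22 → 12:22, same day
→ 2022-04-13 12:22 WCB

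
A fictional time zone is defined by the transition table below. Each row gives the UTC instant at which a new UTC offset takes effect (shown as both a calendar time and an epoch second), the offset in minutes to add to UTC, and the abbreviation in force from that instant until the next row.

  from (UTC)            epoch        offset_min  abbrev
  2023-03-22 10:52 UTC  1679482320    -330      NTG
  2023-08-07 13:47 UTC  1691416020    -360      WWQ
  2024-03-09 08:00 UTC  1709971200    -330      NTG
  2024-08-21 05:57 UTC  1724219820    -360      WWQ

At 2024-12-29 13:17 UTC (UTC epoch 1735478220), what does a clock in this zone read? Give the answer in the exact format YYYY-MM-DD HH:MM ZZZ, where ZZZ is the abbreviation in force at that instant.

2024-12-29 07:17 WWQ

Query: 2024-12-29 13:17 UTC
Rule 4/4 (WWQ, -06:00): 2024-08-21 05:57 UTC ≤ query < +∞
13·60 + 17 - 360 = 437 min
437 = 0·1440 + 437; 437 = 7·60 + 17 → 07:17, same day
→ 2024-12-29 07:17 WWQ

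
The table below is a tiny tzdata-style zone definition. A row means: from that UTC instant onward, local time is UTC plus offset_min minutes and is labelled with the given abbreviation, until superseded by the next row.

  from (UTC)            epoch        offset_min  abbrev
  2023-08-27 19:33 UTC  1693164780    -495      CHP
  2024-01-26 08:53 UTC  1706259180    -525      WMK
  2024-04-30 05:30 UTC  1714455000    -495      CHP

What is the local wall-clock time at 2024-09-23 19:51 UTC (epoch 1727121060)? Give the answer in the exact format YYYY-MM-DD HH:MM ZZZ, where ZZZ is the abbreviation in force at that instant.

Query: 2024-09-23 19:51 UTC
Rule 3/3 (CHP, -08:15): 2024-04-30 05:30 UTC ≤ query < +∞
19·60 + 51 - 495 = 696 min
696 = 0·1440 + 696; 696 = 11·60 + 36 → 11:36, same day
→ 2024-09-23 11:36 CHP

2024-09-23 11:36 CHP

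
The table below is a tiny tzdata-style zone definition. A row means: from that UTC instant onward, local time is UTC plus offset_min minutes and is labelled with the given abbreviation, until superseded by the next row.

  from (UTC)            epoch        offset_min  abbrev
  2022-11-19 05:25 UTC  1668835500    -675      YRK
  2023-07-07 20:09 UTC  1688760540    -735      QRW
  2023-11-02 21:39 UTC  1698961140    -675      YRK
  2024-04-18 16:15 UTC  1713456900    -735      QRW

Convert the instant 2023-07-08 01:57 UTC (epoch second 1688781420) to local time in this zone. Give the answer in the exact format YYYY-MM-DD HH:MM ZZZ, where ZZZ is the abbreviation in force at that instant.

Query: 2023-07-08 01:57 UTC
Rule 2/4 (QRW, -12:15): 2023-07-07 20:09 UTC ≤ query < 2023-11-02 21:39 UTC
1·60 + 57 - 735 = -618 min
-618 = -1·1440 + 822; 822 = 13·60 + 42 → 13:42, 2023-07-08 - 1 day = 2023-07-07
→ 2023-07-07 13:42 QRW

2023-07-07 13:42 QRW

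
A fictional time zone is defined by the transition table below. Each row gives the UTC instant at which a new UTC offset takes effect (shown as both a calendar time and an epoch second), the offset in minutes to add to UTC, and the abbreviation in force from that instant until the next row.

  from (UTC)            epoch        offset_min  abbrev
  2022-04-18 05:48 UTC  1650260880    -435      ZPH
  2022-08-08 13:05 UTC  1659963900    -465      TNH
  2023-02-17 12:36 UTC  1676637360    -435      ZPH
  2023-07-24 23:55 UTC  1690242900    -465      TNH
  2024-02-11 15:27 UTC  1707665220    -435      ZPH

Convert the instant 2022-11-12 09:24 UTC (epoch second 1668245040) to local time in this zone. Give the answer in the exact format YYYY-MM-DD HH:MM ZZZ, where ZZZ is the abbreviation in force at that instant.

Query: 2022-11-12 09:24 UTC
Rule 2/5 (TNH, -07:45): 2022-08-08 13:05 UTC ≤ query < 2023-02-17 12:36 UTC
9·60 + 24 - 465 = 99 min
99 = 0·1440 + 99; 99 = 1·60 + 39 → 01:39, same day
→ 2022-11-12 01:39 TNH

2022-11-12 01:39 TNH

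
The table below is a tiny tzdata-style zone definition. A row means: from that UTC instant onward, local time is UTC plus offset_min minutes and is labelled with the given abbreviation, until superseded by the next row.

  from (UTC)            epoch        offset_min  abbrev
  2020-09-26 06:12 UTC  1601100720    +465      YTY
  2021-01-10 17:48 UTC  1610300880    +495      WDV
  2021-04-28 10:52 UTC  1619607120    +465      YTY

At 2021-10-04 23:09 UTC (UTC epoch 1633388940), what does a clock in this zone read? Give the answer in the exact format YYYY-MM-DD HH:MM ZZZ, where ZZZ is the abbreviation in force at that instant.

Query: 2021-10-04 23:09 UTC
Rule 3/3 (YTY, +07:45): 2021-04-28 10:52 UTC ≤ query < +∞
23·60 + 9 + 465 = 1854 min
1854 = 1·1440 + 414; 414 = 6·60 + 54 → 06:54, 2021-10-04 + 1 day = 2021-10-05
→ 2021-10-05 06:54 YTY

2021-10-05 06:54 YTY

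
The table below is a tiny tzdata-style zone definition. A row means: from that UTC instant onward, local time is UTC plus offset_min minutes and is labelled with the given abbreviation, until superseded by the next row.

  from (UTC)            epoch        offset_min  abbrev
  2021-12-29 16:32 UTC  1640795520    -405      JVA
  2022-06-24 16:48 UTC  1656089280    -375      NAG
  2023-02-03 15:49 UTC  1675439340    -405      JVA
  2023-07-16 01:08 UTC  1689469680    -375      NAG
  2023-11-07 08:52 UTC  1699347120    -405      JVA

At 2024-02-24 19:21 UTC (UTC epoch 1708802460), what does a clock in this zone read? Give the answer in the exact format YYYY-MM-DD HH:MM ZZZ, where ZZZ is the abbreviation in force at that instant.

2024-02-24 12:36 JVA

Query: 2024-02-24 19:21 UTC
Rule 5/5 (JVA, -06:45): 2023-11-07 08:52 UTC ≤ query < +∞
19·60 + 21 - 405 = 756 min
756 = 0·1440 + 756; 756 = 12·60 + 36 → 12:36, same day
→ 2024-02-24 12:36 JVA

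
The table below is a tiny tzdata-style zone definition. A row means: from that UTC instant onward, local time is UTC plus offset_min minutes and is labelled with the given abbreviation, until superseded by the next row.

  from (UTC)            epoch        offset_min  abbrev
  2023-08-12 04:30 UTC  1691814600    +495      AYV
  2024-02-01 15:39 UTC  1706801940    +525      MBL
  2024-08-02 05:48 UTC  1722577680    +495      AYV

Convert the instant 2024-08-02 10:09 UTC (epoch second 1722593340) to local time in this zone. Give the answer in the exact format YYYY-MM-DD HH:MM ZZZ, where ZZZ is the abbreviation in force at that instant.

Query: 2024-08-02 10:09 UTC
Rule 3/3 (AYV, +08:15): 2024-08-02 05:48 UTC ≤ query < +∞
10·60 + 9 + 495 = 1104 min
1104 = 0·1440 + 1104; 1104 = 18·60 + 24 → 18:24, same day
→ 2024-08-02 18:24 AYV

2024-08-02 18:24 AYV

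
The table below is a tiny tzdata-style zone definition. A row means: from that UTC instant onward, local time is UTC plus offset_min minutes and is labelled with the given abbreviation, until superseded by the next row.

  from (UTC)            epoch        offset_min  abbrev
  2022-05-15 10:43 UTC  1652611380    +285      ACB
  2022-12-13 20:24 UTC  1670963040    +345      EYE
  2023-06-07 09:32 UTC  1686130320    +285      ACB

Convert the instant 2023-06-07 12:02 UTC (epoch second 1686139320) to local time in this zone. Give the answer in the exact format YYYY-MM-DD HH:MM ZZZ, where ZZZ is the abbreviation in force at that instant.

Query: 2023-06-07 12:02 UTC
Rule 3/3 (ACB, +04:45): 2023-06-07 09:32 UTC ≤ query < +∞
12·60 + 2 + 285 = 1007 min
1007 = 0·1440 + 1007; 1007 = 16·60 + 47 → 16:47, same day
→ 2023-06-07 16:47 ACB

2023-06-07 16:47 ACB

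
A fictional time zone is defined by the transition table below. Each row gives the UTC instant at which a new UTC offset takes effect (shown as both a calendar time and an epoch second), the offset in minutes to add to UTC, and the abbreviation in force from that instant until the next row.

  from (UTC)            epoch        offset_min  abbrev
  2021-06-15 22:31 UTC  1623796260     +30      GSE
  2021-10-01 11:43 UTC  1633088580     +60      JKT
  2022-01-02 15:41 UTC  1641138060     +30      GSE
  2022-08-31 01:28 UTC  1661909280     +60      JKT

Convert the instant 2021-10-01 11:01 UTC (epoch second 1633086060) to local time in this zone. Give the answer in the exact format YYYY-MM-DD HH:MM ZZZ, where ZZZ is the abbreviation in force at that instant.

Query: 2021-10-01 11:01 UTC
Rule 1/4 (GSE, +00:30): 2021-06-15 22:31 UTC ≤ query < 2021-10-01 11:43 UTC
11·60 + 1 + 30 = 691 min
691 = 0·1440 + 691; 691 = 11·60 + 31 → 11:31, same day
→ 2021-10-01 11:31 GSE

2021-10-01 11:31 GSE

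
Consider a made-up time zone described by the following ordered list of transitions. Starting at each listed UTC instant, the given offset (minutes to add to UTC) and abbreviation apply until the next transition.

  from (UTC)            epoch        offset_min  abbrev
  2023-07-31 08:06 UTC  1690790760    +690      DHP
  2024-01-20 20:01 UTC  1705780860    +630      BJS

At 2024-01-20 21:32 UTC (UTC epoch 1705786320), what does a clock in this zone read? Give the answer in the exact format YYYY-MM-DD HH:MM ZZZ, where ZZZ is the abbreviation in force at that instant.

2024-01-21 08:02 BJS

Query: 2024-01-20 21:32 UTC
Rule 2/2 (BJS, +10:30): 2024-01-20 20:01 UTC ≤ query < +∞
21·60 + 32 + 630 = 1922 min
1922 = 1·1440 + 482; 482 = 8·60 + 2 → 08:02, 2024-01-20 + 1 day = 2024-01-21
→ 2024-01-21 08:02 BJS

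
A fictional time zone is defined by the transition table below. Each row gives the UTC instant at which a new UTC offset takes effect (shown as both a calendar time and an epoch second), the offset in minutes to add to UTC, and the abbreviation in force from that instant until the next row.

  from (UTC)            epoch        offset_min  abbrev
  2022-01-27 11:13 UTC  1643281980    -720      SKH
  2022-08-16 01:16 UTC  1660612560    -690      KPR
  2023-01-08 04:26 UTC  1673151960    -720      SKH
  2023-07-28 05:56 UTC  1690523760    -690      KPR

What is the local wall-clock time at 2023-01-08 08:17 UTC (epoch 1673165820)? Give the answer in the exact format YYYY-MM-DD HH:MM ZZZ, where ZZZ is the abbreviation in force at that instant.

Query: 2023-01-08 08:17 UTC
Rule 3/4 (SKH, -12:00): 2023-01-08 04:26 UTC ≤ query < 2023-07-28 05:56 UTC
8·60 + 17 - 720 = -223 min
-223 = -1·1440 + 1217; 1217 = 20·60 + 17 → 20:17, 2023-01-08 - 1 day = 2023-01-07
→ 2023-01-07 20:17 SKH

2023-01-07 20:17 SKH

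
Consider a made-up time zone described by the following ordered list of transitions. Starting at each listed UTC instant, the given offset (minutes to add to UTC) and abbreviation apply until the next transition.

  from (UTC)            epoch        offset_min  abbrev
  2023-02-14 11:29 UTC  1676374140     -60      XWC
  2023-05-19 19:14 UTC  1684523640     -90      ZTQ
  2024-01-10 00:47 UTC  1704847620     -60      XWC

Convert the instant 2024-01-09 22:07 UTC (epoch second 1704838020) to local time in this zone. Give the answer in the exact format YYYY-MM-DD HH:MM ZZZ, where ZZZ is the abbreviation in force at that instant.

2024-01-09 20:37 ZTQ

Query: 2024-01-09 22:07 UTC
Rule 2/3 (ZTQ, -01:30): 2023-05-19 19:14 UTC ≤ query < 2024-01-10 00:47 UTC
22·60 + 7 - 90 = 1237 min
1237 = 0·1440 + 1237; 1237 = 20·60 + 37 → 20:37, same day
→ 2024-01-09 20:37 ZTQ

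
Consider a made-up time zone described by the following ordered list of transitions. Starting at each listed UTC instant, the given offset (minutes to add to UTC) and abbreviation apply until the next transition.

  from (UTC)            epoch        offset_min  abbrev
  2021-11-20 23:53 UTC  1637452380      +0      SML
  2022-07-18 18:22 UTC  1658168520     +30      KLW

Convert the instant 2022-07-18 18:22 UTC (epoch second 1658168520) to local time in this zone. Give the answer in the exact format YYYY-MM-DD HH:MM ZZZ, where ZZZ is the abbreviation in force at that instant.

Query: 2022-07-18 18:22 UTC
Rule 2/2 (KLW, +00:30): 2022-07-18 18:22 UTC ≤ query < +∞
18·60 + 22 + 30 = 1132 min
1132 = 0·1440 + 1132; 1132 = 18·60 + 52 → 18:52, same day
→ 2022-07-18 18:52 KLW

2022-07-18 18:52 KLW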